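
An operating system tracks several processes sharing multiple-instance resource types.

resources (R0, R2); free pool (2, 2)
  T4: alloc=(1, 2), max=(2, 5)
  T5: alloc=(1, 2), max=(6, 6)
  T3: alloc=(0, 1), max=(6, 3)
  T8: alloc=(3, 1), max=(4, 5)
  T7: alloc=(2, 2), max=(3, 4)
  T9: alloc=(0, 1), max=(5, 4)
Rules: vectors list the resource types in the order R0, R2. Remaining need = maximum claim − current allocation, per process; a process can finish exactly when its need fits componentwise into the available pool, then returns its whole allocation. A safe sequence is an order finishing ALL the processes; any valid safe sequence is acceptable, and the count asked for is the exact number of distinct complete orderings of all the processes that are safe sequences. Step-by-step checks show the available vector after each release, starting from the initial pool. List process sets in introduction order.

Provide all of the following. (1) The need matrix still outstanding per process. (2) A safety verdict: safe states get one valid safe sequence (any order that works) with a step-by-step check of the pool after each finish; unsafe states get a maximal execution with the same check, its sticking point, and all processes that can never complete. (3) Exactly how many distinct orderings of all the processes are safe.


(1) Remaining need (order R0, R2):
  T4: (1, 3)
  T5: (5, 4)
  T3: (6, 2)
  T8: (1, 4)
  T7: (1, 2)
  T9: (5, 3)
(2) The state is SAFE; one workable sequence: T7, T4, T8, T5, T3, T9.
Key observation: the first exact fit in this order is T7 — it needs (1, 2) with (2, 2) free, meeting a requested resource to the last unit.
Walking it through:
  pool = (2, 2)
  run T7 (needs (1, 2), free (2, 2)); after release of (2, 2) the pool is (4, 4)
  run T4 (needs (1, 3), free (4, 4)); after release of (1, 2) the pool is (5, 6)
  run T8 (needs (1, 4), free (5, 6)); after release of (3, 1) the pool is (8, 7)
  run T5 (needs (5, 4), free (8, 7)); after release of (1, 2) the pool is (9, 9)
  run T3 (needs (6, 2), free (9, 9)); after release of (0, 1) the pool is (9, 10)
  run T9 (needs (5, 3), free (9, 10)); after release of (0, 1) the pool is (9, 11)
(3) Exactly 40 of the possible complete orderings are safe sequences.


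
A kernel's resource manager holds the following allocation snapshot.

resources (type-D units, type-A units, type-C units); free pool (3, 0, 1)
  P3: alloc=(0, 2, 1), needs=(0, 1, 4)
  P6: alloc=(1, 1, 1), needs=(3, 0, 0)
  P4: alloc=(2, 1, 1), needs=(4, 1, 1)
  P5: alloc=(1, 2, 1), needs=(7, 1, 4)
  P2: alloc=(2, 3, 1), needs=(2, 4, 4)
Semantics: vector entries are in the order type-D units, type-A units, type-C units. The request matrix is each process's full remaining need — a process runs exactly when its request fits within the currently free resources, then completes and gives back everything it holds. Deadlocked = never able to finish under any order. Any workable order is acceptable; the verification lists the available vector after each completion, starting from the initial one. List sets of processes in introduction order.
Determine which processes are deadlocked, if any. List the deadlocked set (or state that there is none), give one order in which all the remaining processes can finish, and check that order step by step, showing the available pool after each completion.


Deadlocked: P3, P5 and P2.
Key observation: once P6, P4 finish, the pool peaks at (6, 2, 3) — and every remaining process still needs more type-C units than that.
One completion order for the rest: P6, P4. Verifying each step:
  pool = (3, 0, 1)
  P6: need (3, 0, 0) fits (3, 0, 1); releases (1, 1, 1), pool now (4, 1, 2)
  P4: need (4, 1, 1) fits (4, 1, 2); releases (2, 1, 1), pool now (6, 2, 3)
The blocked processes can never fit:
  blocked: P3 wants (0, 1, 4), pool (6, 2, 3) — not enough type-C units
  blocked: P5 wants (7, 1, 4), pool (6, 2, 3) — not enough type-D units and type-C units
  blocked: P2 wants (2, 4, 4), pool (6, 2, 3) — not enough type-A units and type-C units


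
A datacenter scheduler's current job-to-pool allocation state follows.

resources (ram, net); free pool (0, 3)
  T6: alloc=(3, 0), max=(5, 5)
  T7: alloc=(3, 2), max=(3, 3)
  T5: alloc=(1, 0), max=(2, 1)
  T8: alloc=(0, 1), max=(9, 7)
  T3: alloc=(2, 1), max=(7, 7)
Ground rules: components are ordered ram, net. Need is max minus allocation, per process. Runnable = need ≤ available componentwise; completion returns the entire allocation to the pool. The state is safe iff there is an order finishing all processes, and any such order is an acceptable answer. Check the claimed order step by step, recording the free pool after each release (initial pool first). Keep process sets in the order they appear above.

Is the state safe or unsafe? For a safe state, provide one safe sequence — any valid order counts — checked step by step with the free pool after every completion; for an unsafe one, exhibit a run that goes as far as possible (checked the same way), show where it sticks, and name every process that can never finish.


The state is UNSAFE.
Key observation: even finishing T7, T6, T5 leaves just (7, 5) free — too little net for any of the remaining processes.
A maximal execution: T7, T6, T5 — then nothing else fits. Step-by-step check:
  pool = (0, 3)
  T7: need (0, 1) fits (0, 3); releases (3, 2), pool now (3, 5)
  T6: need (2, 5) fits (3, 5); releases (3, 0), pool now (6, 5)
  T5: need (1, 1) fits (6, 5); releases (1, 0), pool now (7, 5)
  T8 still needs (9, 6) but only (7, 5) is free — short on ram and net
  T3 still needs (5, 6) but only (7, 5) is free — short on net
Processes that can never finish: T8 and T3.


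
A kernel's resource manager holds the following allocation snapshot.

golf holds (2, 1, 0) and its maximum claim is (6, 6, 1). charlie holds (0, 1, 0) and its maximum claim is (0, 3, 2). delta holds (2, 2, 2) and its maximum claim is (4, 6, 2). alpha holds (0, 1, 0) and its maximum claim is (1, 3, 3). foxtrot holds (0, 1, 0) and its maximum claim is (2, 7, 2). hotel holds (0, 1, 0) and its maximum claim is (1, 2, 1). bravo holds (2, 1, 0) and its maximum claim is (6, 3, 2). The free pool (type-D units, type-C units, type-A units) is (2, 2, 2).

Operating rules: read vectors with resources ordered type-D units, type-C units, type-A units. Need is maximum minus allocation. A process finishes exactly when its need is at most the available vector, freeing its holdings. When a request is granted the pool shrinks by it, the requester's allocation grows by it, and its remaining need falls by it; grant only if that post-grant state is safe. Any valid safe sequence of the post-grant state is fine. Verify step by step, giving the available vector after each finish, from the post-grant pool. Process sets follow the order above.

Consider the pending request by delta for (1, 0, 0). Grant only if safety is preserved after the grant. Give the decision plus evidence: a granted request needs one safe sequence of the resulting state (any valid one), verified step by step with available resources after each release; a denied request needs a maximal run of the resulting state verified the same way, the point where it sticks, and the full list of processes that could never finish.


GRANT. The post-grant state is safe; one safe sequence: charlie, hotel, delta, foxtrot, alpha, golf, bravo.
Key observation: the transfer keeps a workable pool ((1, 2, 2)); charlie starts the safe sequence.
Verifying the post-grant state step by step:
  pool = (1, 2, 2)
  charlie: need (0, 2, 2) fits (1, 2, 2); releases (0, 1, 0), pool now (1, 3, 2)
  hotel: need (1, 1, 1) fits (1, 3, 2); releases (0, 1, 0), pool now (1, 4, 2)
  delta: need (1, 4, 0) fits (1, 4, 2); releases (3, 2, 2), pool now (4, 6, 4)
  foxtrot: need (2, 6, 2) fits (4, 6, 4); releases (0, 1, 0), pool now (4, 7, 4)
  alpha: need (1, 2, 3) fits (4, 7, 4); releases (0, 1, 0), pool now (4, 8, 4)
  golf: need (4, 5, 1) fits (4, 8, 4); releases (2, 1, 0), pool now (6, 9, 4)
  bravo: need (4, 2, 2) fits (6, 9, 4); releases (2, 1, 0), pool now (8, 10, 4)


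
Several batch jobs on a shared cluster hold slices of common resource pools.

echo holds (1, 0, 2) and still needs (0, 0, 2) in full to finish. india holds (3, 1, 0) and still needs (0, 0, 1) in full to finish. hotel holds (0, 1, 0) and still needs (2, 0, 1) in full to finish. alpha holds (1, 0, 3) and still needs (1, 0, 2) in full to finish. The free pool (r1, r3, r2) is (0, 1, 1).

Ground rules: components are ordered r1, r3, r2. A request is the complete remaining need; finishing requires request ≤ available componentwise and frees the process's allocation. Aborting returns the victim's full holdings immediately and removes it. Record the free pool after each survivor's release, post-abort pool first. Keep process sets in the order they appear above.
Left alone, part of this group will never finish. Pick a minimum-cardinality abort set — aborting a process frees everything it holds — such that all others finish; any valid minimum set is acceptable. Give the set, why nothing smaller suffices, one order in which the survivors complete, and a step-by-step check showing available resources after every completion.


Minimum abort set: echo.
Key observation: alpha had no path to completion before; after the abort of echo ((1, 0, 2) returned), step 3 is where it fits.
Minimality: the empty abort set fails — the state is deadlocked as it stands.
One survivor order: india, hotel, alpha. Step-by-step check (post-abort pool first):
  pool = (1, 1, 3)
  india: need (0, 0, 1) fits (1, 1, 3); releases (3, 1, 0), pool now (4, 2, 3)
  hotel: need (2, 0, 1) fits (4, 2, 3); releases (0, 1, 0), pool now (4, 3, 3)
  alpha: need (1, 0, 2) fits (4, 3, 3); releases (1, 0, 3), pool now (5, 3, 6)


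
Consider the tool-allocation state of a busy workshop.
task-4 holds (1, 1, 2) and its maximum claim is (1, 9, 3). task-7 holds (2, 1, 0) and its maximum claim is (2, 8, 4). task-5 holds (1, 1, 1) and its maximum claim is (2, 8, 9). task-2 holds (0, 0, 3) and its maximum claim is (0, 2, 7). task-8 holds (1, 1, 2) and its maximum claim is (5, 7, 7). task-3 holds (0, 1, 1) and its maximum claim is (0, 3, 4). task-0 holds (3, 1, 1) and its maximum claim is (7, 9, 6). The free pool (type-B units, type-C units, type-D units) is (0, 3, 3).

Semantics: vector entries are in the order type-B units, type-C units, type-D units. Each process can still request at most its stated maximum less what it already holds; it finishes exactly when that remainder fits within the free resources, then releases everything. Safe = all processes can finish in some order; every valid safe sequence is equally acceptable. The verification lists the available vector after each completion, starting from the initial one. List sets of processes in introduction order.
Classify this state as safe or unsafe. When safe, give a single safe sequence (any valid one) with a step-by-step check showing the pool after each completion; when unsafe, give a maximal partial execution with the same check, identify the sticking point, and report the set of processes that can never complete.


UNSAFE — no complete ordering exists.
Key observation: once task-3, task-2 finish, the pool peaks at (0, 4, 7) — and every remaining process still needs more type-C units than that.
A maximal execution: task-3, task-2 — then nothing else fits. Walking it through:
  pool = (0, 3, 3)
  task-3: need (0, 2, 3) fits (0, 3, 3); releases (0, 1, 1), pool now (0, 4, 4)
  task-2: need (0, 2, 4) fits (0, 4, 4); releases (0, 0, 3), pool now (0, 4, 7)
  task-4 still needs (0, 8, 1) but only (0, 4, 7) is free — short on type-C units
  task-7 still needs (0, 7, 4) but only (0, 4, 7) is free — short on type-C units
  task-5 still needs (1, 7, 8) but only (0, 4, 7) is free — short on type-B units, type-C units and type-D units
  task-8 still needs (4, 6, 5) but only (0, 4, 7) is free — short on type-B units and type-C units
  task-0 still needs (4, 8, 5) but only (0, 4, 7) is free — short on type-B units and type-C units
Permanently blocked: task-4, task-7, task-5, task-8 and task-0.


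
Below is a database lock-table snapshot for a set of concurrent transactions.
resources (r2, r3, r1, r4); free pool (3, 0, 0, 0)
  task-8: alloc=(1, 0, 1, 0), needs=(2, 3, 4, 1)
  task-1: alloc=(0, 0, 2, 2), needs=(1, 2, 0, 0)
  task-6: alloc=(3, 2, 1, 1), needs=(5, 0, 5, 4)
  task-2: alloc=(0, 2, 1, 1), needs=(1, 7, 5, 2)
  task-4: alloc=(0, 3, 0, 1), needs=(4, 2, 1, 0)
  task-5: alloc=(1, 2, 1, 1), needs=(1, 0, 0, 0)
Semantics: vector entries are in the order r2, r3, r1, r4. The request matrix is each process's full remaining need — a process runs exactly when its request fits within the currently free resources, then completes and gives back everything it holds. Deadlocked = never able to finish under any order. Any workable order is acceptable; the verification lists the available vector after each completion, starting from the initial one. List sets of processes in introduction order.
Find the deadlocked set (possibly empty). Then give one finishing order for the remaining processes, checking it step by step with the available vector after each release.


Deadlocked: task-8, task-6 and task-2.
Key observation: once task-5, task-1, task-4 finish, the pool peaks at (4, 5, 3, 4) — and every remaining process still needs more r1 than that.
The rest can finish in the order task-5, task-1, task-4. Walking it through:
  pool = (3, 0, 0, 0)
  run task-5 (needs (1, 0, 0, 0), free (3, 0, 0, 0)); after release of (1, 2, 1, 1) the pool is (4, 2, 1, 1)
  run task-1 (needs (1, 2, 0, 0), free (4, 2, 1, 1)); after release of (0, 0, 2, 2) the pool is (4, 2, 3, 3)
  run task-4 (needs (4, 2, 1, 0), free (4, 2, 3, 3)); after release of (0, 3, 0, 1) the pool is (4, 5, 3, 4)
The blocked processes can never fit:
  task-8 cannot run: need (2, 3, 4, 1) vs free (4, 5, 3, 4) (insufficient r1)
  task-6 cannot run: need (5, 0, 5, 4) vs free (4, 5, 3, 4) (insufficient r2 and r1)
  task-2 cannot run: need (1, 7, 5, 2) vs free (4, 5, 3, 4) (insufficient r3 and r1)


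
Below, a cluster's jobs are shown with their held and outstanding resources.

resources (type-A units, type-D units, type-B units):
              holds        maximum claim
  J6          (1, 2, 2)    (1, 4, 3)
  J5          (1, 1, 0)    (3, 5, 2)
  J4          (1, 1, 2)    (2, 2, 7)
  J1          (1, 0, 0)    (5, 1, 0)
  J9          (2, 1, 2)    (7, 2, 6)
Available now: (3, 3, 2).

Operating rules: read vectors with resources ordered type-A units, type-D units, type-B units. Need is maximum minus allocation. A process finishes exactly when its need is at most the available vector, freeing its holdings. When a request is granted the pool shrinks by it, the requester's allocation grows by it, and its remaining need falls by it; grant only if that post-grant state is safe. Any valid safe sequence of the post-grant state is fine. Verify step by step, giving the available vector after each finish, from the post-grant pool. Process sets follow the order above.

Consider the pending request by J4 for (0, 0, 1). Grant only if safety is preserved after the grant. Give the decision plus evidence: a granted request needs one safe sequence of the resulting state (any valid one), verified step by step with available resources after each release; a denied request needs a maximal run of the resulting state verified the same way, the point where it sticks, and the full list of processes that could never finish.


DENY: after the grant no complete ordering would exist.
Key observation: J6, J1, J5 can finish, but then (6, 6, 3) is all there is, and the blocked group's type-B units demands exceed it.
After a pretend grant, a maximal execution: J6, J1, J5 — then nothing else fits. Walking it through:
  pool = (3, 3, 1)
  run J6 (needs (0, 2, 1), free (3, 3, 1)); after release of (1, 2, 2) the pool is (4, 5, 3)
  run J1 (needs (4, 1, 0), free (4, 5, 3)); after release of (1, 0, 0) the pool is (5, 5, 3)
  run J5 (needs (2, 4, 2), free (5, 5, 3)); after release of (1, 1, 0) the pool is (6, 6, 3)
  J4 still needs (1, 1, 4) but only (6, 6, 3) is free — short on type-B units
  J9 still needs (5, 1, 4) but only (6, 6, 3) is free — short on type-B units
Had the request been granted, J4 and J9 could never finish.


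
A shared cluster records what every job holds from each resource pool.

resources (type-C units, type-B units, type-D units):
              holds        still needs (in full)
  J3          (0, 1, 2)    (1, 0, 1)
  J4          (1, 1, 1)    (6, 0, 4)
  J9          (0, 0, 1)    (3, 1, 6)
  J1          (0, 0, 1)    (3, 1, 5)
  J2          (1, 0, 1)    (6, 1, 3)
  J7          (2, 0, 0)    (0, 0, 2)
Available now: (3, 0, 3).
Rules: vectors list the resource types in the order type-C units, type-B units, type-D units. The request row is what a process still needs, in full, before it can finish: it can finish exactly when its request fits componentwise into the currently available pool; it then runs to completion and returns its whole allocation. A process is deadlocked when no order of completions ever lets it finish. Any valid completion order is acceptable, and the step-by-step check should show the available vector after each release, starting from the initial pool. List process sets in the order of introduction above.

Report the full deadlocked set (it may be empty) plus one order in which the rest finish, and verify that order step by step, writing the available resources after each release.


Deadlocked set: J4 and J2.
Key observation: J3, J1, J9, J7 can finish, but then (5, 1, 7) is all there is, and the blocked group's type-C units demands exceed it.
One completion order for the rest: J3, J1, J9, J7. Walking it through:
  pool = (3, 0, 3)
  J3: need (1, 0, 1) fits (3, 0, 3); releases (0, 1, 2), pool now (3, 1, 5)
  J1: need (3, 1, 5) fits (3, 1, 5); releases (0, 0, 1), pool now (3, 1, 6)
  J9: need (3, 1, 6) fits (3, 1, 6); releases (0, 0, 1), pool now (3, 1, 7)
  J7: need (0, 0, 2) fits (3, 1, 7); releases (2, 0, 0), pool now (5, 1, 7)
The stuck group stays short no matter what:
  blocked: J4 wants (6, 0, 4), pool (5, 1, 7) — not enough type-C units
  blocked: J2 wants (6, 1, 3), pool (5, 1, 7) — not enough type-C units


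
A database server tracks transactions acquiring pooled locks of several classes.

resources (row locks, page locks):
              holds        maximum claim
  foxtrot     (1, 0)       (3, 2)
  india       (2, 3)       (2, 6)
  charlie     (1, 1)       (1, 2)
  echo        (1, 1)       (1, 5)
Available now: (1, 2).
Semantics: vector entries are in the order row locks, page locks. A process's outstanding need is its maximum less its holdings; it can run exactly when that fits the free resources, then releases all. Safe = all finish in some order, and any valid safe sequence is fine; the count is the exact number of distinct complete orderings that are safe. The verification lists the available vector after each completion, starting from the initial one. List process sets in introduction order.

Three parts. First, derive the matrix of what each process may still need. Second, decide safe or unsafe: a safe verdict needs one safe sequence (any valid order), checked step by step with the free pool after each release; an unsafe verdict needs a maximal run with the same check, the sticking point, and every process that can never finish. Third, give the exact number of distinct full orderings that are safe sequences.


(1) Remaining need (order row locks, page locks):
  foxtrot: (2, 2)
  india: (0, 3)
  charlie: (0, 1)
  echo: (0, 4)
(2) SAFE, for example via the order charlie, india, echo, foxtrot.
Key observation: the first exact fit in this order is india — it needs (0, 3) with (2, 3) free, meeting a requested resource to the last unit.
Verifying each step:
  pool = (1, 2)
  charlie: need (0, 1) fits (1, 2); releases (1, 1), pool now (2, 3)
  india: need (0, 3) fits (2, 3); releases (2, 3), pool now (4, 6)
  echo: need (0, 4) fits (4, 6); releases (1, 1), pool now (5, 7)
  foxtrot: need (2, 2) fits (5, 7); releases (1, 0), pool now (6, 7)
(3) Exactly 3 of the possible complete orderings are safe sequences.


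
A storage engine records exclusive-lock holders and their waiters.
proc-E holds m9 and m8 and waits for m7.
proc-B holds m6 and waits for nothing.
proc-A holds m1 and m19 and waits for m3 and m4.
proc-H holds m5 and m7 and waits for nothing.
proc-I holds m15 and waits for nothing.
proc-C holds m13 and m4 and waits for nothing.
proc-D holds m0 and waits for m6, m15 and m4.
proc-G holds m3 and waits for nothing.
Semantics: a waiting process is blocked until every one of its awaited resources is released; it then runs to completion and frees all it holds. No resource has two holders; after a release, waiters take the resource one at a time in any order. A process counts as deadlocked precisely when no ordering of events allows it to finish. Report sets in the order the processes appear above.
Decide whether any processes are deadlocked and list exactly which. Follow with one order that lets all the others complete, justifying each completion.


No process is deadlocked.
Key observation: the waits form no ring: some process can always run, and its releases unblock the others one by one.
A valid finishing order for the others: proc-C, proc-H, proc-E, proc-B, proc-I, proc-D, proc-G, proc-A.
Check, step by step:
  proc-C: no waits; runs immediately, freeing m13 and m4
  proc-H: no waits; runs immediately, freeing m5 and m7
  run proc-E (all its waits — m7 — are resolved); releases m9 and m8
  proc-B: no waits; runs immediately, freeing m6
  proc-I: no waits; runs immediately, freeing m15
  run proc-D (all its waits — m6, m15 and m4 — are resolved); releases m0
  proc-G: no waits; runs immediately, freeing m3
  run proc-A (all its waits — m3 and m4 — are resolved); releases m1 and m19


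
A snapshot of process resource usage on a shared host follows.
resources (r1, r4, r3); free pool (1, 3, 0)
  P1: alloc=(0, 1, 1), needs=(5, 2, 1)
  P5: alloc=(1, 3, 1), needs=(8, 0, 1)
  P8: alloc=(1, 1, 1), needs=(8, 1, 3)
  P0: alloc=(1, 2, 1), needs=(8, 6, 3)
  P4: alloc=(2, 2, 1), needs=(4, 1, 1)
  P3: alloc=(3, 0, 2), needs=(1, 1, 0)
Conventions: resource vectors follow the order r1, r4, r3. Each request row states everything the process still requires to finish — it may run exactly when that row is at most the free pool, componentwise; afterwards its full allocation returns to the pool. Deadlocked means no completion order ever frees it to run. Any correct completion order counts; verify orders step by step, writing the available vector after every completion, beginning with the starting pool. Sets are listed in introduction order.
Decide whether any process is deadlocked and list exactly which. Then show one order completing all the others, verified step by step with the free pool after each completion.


Deadlocked set: P5, P8 and P0.
Key observation: after P3, P4, P1 complete, (6, 6, 4) is the best the pool ever gets, yet each leftover process wants more r1.
One completion order for the rest: P3, P4, P1. Check, step by step:
  pool = (1, 3, 0)
  P3 needs (1, 1, 0) <= (1, 3, 0) -> finishes; pool += (3, 0, 2) = (4, 3, 2)
  P4 needs (4, 1, 1) <= (4, 3, 2) -> finishes; pool += (2, 2, 1) = (6, 5, 3)
  P1 needs (5, 2, 1) <= (6, 5, 3) -> finishes; pool += (0, 1, 1) = (6, 6, 4)
The stuck group stays short no matter what:
  blocked: P5 wants (8, 0, 1), pool (6, 6, 4) — not enough r1
  blocked: P8 wants (8, 1, 3), pool (6, 6, 4) — not enough r1
  blocked: P0 wants (8, 6, 3), pool (6, 6, 4) — not enough r1


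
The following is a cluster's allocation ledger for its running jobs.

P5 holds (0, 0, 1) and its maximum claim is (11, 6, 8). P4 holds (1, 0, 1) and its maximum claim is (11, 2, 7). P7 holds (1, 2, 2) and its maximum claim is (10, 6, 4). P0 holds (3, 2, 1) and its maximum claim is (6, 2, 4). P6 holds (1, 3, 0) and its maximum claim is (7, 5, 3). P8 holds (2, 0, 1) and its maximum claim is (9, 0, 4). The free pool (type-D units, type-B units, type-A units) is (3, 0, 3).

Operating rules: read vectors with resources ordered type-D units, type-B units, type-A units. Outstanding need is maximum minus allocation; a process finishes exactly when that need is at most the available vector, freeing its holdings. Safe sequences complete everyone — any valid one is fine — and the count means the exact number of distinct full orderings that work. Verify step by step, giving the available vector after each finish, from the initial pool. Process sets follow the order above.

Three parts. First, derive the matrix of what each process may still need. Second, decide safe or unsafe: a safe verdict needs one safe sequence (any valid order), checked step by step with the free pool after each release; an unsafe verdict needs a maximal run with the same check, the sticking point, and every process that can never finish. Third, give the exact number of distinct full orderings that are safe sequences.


(1) Need matrix, components ordered type-D units, type-B units, type-A units:
  P5: (11, 6, 7)
  P4: (10, 2, 6)
  P7: (9, 4, 2)
  P0: (3, 0, 3)
  P6: (6, 2, 3)
  P8: (7, 0, 3)
(2) The state is SAFE; one workable sequence: P0, P6, P8, P7, P4, P5.
Key observation: the first exact fit in this order is P0 — it needs (3, 0, 3) with (3, 0, 3) free, meeting a requested resource to the last unit.
Step-by-step check:
  pool = (3, 0, 3)
  P0: need (3, 0, 3) fits (3, 0, 3); releases (3, 2, 1), pool now (6, 2, 4)
  P6: need (6, 2, 3) fits (6, 2, 4); releases (1, 3, 0), pool now (7, 5, 4)
  P8: need (7, 0, 3) fits (7, 5, 4); releases (2, 0, 1), pool now (9, 5, 5)
  P7: need (9, 4, 2) fits (9, 5, 5); releases (1, 2, 2), pool now (10, 7, 7)
  P4: need (10, 2, 6) fits (10, 7, 7); releases (1, 0, 1), pool now (11, 7, 8)
  P5: need (11, 6, 7) fits (11, 7, 8); releases (0, 0, 1), pool now (11, 7, 9)
(3) Exactly 1 of the possible complete orderings is a safe sequence.


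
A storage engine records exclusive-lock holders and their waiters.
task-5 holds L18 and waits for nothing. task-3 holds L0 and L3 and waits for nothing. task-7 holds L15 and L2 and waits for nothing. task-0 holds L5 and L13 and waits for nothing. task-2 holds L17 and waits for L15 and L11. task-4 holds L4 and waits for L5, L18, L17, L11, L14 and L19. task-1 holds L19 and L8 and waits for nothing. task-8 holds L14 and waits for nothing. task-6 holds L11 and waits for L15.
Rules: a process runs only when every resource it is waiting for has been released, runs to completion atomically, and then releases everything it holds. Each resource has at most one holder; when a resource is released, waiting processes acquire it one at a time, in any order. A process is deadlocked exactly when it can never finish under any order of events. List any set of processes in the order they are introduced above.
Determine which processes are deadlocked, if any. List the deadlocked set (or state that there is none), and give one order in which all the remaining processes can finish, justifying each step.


No process is deadlocked.
Key observation: no waiting chain loops back on itself — every chain ends at a process that waits on nothing, so everyone eventually runs.
A valid finishing order for the others: task-3, task-7, task-8, task-5, task-0, task-1, task-6, task-2, task-4.
Check, step by step:
  task-3: no waits; runs immediately, freeing L0 and L3
  task-7: no waits; runs immediately, freeing L15 and L2
  task-8: no waits; runs immediately, freeing L14
  task-5: no waits; runs immediately, freeing L18
  task-0: no waits; runs immediately, freeing L5 and L13
  task-1: no waits; runs immediately, freeing L19 and L8
  run task-6 (all its waits — L15 — are resolved); releases L11
  run task-2 (all its waits — L15 and L11 — are resolved); releases L17
  run task-4 (all its waits — L5, L18, L17, L11, L14 and L19 — are resolved); releases L4


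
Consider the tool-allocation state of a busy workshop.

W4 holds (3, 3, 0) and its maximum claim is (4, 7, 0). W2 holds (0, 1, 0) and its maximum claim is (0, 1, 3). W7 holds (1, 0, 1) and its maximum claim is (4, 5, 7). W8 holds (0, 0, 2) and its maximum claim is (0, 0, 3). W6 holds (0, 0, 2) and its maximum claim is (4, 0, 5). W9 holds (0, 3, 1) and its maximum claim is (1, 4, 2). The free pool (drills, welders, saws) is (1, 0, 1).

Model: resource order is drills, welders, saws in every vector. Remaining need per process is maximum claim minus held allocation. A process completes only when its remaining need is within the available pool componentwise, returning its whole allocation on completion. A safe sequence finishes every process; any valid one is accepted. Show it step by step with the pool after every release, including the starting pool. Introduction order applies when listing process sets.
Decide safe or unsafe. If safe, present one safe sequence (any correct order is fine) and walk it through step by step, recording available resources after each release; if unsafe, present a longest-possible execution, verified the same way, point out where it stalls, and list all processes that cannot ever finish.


SAFE — a valid safe sequence is W8, W2, W9, W4, W6, W7.
Key observation: at W8 the run first touches a limit — (0, 0, 1) against (1, 0, 1), exact on a resource it actually requests.
Verifying each step:
  pool = (1, 0, 1)
  run W8 (needs (0, 0, 1), free (1, 0, 1)); after release of (0, 0, 2) the pool is (1, 0, 3)
  run W2 (needs (0, 0, 3), free (1, 0, 3)); after release of (0, 1, 0) the pool is (1, 1, 3)
  run W9 (needs (1, 1, 1), free (1, 1, 3)); after release of (0, 3, 1) the pool is (1, 4, 4)
  run W4 (needs (1, 4, 0), free (1, 4, 4)); after release of (3, 3, 0) the pool is (4, 7, 4)
  run W6 (needs (4, 0, 3), free (4, 7, 4)); after release of (0, 0, 2) the pool is (4, 7, 6)
  run W7 (needs (3, 5, 6), free (4, 7, 6)); after release of (1, 0, 1) the pool is (5, 7, 7)


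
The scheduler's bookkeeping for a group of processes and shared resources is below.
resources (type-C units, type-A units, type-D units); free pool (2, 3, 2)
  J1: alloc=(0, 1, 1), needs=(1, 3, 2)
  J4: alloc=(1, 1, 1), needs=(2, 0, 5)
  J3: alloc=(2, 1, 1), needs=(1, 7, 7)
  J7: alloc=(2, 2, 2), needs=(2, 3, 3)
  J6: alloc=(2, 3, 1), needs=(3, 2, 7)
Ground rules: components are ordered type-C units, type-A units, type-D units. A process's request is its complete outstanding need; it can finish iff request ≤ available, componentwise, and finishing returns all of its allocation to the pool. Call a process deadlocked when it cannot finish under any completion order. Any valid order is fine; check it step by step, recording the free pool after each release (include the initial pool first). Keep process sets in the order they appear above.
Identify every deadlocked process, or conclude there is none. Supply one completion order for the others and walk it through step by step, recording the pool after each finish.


Deadlocked set: J3 and J6.
Key observation: even finishing J1, J7, J4 leaves just (5, 7, 6) free — too little type-D units for any of the remaining processes.
A valid finishing order for the others: J1, J7, J4. Check, step by step:
  pool = (2, 3, 2)
  J1 needs (1, 3, 2) <= (2, 3, 2) -> finishes; pool += (0, 1, 1) = (2, 4, 3)
  J7 needs (2, 3, 3) <= (2, 4, 3) -> finishes; pool += (2, 2, 2) = (4, 6, 5)
  J4 needs (2, 0, 5) <= (4, 6, 5) -> finishes; pool += (1, 1, 1) = (5, 7, 6)
None of the blocked processes ever fits:
  J3 still needs (1, 7, 7) but only (5, 7, 6) is free — short on type-D units
  J6 still needs (3, 2, 7) but only (5, 7, 6) is free — short on type-D units


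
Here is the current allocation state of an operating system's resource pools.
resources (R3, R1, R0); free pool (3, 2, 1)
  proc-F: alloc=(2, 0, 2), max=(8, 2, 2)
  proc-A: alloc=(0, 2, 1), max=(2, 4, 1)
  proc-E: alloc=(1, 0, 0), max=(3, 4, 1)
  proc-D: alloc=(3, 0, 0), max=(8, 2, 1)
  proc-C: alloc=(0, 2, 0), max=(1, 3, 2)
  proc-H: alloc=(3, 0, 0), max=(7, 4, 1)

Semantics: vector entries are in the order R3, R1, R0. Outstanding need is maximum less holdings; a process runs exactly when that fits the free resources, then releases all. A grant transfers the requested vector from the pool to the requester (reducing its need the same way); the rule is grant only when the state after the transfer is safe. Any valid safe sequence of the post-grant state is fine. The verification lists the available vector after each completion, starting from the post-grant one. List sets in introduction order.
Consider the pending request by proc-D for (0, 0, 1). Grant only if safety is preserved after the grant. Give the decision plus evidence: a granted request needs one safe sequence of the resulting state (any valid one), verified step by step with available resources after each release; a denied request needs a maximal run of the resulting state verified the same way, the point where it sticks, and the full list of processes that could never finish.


GRANT: granting preserves safety; a valid post-grant sequence is proc-A, proc-E, proc-H, proc-D, proc-C, proc-F.
Key observation: the transfer keeps a workable pool ((3, 2, 0)); proc-A starts the safe sequence.
Step-by-step check of the post-grant state:
  pool = (3, 2, 0)
  run proc-A (needs (2, 2, 0), free (3, 2, 0)); after release of (0, 2, 1) the pool is (3, 4, 1)
  run proc-E (needs (2, 4, 1), free (3, 4, 1)); after release of (1, 0, 0) the pool is (4, 4, 1)
  run proc-H (needs (4, 4, 1), free (4, 4, 1)); after release of (3, 0, 0) the pool is (7, 4, 1)
  run proc-D (needs (5, 2, 0), free (7, 4, 1)); after release of (3, 0, 1) the pool is (10, 4, 2)
  run proc-C (needs (1, 1, 2), free (10, 4, 2)); after release of (0, 2, 0) the pool is (10, 6, 2)
  run proc-F (needs (6, 2, 0), free (10, 6, 2)); after release of (2, 0, 2) the pool is (12, 6, 4)


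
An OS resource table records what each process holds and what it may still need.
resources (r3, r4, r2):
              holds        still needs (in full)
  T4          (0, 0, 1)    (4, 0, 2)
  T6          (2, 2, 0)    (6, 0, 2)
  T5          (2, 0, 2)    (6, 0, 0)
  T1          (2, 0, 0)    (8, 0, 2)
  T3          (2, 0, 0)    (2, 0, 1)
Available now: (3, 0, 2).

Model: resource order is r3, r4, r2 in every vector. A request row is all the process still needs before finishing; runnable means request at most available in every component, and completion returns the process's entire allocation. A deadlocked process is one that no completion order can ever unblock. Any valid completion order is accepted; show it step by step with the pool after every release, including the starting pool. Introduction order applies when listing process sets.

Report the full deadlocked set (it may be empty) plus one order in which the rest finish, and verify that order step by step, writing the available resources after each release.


Deadlocked set: T6, T5 and T1.
Key observation: T3, T4 can finish, but then (5, 0, 3) is all there is, and the blocked group's r3 demands exceed it.
A valid finishing order for the others: T3, T4. Walking it through:
  pool = (3, 0, 2)
  T3 needs (2, 0, 1) <= (3, 0, 2) -> finishes; pool += (2, 0, 0) = (5, 0, 2)
  T4 needs (4, 0, 2) <= (5, 0, 2) -> finishes; pool += (0, 0, 1) = (5, 0, 3)
The stuck group stays short no matter what:
  T6 still needs (6, 0, 2) but only (5, 0, 3) is free — short on r3
  T5 still needs (6, 0, 0) but only (5, 0, 3) is free — short on r3
  T1 still needs (8, 0, 2) but only (5, 0, 3) is free — short on r3


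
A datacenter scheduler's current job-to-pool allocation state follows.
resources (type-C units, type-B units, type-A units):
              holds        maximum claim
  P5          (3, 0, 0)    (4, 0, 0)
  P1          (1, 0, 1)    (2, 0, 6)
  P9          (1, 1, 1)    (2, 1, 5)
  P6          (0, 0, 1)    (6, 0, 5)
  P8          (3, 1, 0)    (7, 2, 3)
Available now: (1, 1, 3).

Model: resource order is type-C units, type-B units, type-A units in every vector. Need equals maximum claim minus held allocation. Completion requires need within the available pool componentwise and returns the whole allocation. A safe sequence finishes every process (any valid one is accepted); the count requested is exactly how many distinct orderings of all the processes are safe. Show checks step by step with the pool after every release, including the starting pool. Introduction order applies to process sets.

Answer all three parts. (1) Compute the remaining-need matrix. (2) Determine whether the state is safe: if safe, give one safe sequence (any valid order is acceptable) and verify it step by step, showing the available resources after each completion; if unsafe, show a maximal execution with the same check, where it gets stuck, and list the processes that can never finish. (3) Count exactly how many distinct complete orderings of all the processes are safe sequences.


(1) Outstanding need per process (order type-C units, type-B units, type-A units):
  P5: (1, 0, 0)
  P1: (1, 0, 5)
  P9: (1, 0, 4)
  P6: (6, 0, 4)
  P8: (4, 1, 3)
(2) The state is UNSAFE.
Key observation: the wall is type-A units: completing P5, P8 brings the pool only to (7, 2, 3), and all the rest need more.
The run P5, P8 cannot be extended any further. Step-by-step check:
  pool = (1, 1, 3)
  P5 needs (1, 0, 0) <= (1, 1, 3) -> finishes; pool += (3, 0, 0) = (4, 1, 3)
  P8 needs (4, 1, 3) <= (4, 1, 3) -> finishes; pool += (3, 1, 0) = (7, 2, 3)
  P1 cannot run: need (1, 0, 5) vs free (7, 2, 3) (insufficient type-A units)
  P9 cannot run: need (1, 0, 4) vs free (7, 2, 3) (insufficient type-A units)
  P6 cannot run: need (6, 0, 4) vs free (7, 2, 3) (insufficient type-A units)
Processes that can never finish: P1, P9 and P6.
(3) Exactly 0 of the possible complete orderings are safe sequences.


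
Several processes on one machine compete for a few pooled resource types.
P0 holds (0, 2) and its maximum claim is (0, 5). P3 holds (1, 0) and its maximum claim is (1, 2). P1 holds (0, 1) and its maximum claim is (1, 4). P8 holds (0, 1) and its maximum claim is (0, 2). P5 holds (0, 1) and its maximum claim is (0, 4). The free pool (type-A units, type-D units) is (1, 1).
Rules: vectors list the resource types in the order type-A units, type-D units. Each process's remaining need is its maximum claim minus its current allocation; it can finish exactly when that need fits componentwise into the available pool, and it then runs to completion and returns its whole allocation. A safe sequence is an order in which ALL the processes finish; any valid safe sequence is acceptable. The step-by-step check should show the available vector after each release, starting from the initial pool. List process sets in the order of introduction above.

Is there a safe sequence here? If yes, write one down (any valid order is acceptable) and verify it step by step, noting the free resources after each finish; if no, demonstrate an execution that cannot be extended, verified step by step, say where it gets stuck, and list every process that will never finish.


UNSAFE.
Key observation: the wall is type-D units: completing P8, P3 brings the pool only to (2, 2), and all the rest need more.
Going as far as possible: P8, P3; after that, nothing fits. Check, step by step:
  pool = (1, 1)
  P8 needs (0, 1) <= (1, 1) -> finishes; pool += (0, 1) = (1, 2)
  P3 needs (0, 2) <= (1, 2) -> finishes; pool += (1, 0) = (2, 2)
  P0 cannot run: need (0, 3) vs free (2, 2) (insufficient type-D units)
  P1 cannot run: need (1, 3) vs free (2, 2) (insufficient type-D units)
  P5 cannot run: need (0, 3) vs free (2, 2) (insufficient type-D units)
Permanently blocked: P0, P1 and P5.


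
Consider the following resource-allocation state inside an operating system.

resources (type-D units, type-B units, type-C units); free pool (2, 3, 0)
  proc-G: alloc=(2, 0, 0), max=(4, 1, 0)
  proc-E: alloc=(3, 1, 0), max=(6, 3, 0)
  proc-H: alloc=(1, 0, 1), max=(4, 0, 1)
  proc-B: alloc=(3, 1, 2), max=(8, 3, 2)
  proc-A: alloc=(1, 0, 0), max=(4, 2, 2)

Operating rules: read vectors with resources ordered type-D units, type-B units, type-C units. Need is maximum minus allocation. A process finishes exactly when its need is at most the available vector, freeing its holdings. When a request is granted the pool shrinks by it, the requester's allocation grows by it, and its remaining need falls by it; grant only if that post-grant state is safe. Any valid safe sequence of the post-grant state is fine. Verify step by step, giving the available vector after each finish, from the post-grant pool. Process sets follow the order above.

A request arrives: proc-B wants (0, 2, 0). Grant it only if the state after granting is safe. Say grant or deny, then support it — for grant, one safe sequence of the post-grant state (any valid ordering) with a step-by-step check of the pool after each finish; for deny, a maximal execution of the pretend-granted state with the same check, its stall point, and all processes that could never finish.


GRANT. The post-grant state is safe; one safe sequence: proc-G, proc-H, proc-B, proc-A, proc-E.
Key observation: post-grant, (2, 1, 0) remains, and an order beginning with proc-G completes everyone.
Step-by-step check of the post-grant state:
  pool = (2, 1, 0)
  proc-G: need (2, 1, 0) fits (2, 1, 0); releases (2, 0, 0), pool now (4, 1, 0)
  proc-H: need (3, 0, 0) fits (4, 1, 0); releases (1, 0, 1), pool now (5, 1, 1)
  proc-B: need (5, 0, 0) fits (5, 1, 1); releases (3, 3, 2), pool now (8, 4, 3)
  proc-A: need (3, 2, 2) fits (8, 4, 3); releases (1, 0, 0), pool now (9, 4, 3)
  proc-E: need (3, 2, 0) fits (9, 4, 3); releases (3, 1, 0), pool now (12, 5, 3)
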